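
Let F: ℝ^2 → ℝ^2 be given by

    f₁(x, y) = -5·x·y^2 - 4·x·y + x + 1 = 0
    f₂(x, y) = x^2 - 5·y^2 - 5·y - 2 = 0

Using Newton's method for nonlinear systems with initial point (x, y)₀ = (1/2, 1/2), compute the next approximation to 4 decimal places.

At (1/2, 1/2): F = (-0.1250, -5.5000).
Jacobian J = [[-5·y^2 - 4·y + 1, -10·x·y - 4·x], [2·x, -10·y - 5]].
At the point, J = [[-2.2500, -4.5000], [1.0000, -10.0000]] (det J = 27.0000).
Solving J·Δ = −F gives Δ = (0.8704, -0.4630).
Then the next iterate is (x, y)₁ = (1.3704, 0.0370).

(1.3704, 0.0370)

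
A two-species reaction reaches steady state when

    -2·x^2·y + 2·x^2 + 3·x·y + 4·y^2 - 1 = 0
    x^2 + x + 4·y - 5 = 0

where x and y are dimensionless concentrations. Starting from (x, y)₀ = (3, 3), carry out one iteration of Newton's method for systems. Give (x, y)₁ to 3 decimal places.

At (3, 3): F = (26.000, 19.000).
Jacobian J = [[-4·x·y + 4·x + 3·y, -2·x^2 + 3·x + 8·y], [2·x + 1, 4]].
At the point, J = [[-15.000, 15.000], [7.000, 4.000]] (det J = -165.000).
Solving J·Δ = −F gives Δ = (-1.097, -2.830).
Then the next iterate is (x, y)₁ = (1.903, 0.170).

(1.903, 0.170)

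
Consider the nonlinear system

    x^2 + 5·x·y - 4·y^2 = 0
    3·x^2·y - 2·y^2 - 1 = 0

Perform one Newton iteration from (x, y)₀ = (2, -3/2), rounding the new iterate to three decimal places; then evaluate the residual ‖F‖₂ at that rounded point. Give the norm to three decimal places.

7.969

At (2, -3/2): F = (-20.000, -23.500).
Jacobian J = [[2·x + 5·y, 5·x - 8·y], [6·x·y, 3·x^2 - 4·y]].
At the point, J = [[-3.500, 22.000], [-18.000, 18.000]] (det J = 333.000).
Solving J·Δ = −F gives Δ = (-0.471, 0.834).
Then the next iterate is (x, y)₁ = (1.529, -0.666).
Re-evaluating at (1.529, -0.666): F = (-4.52795, -6.55812), so ‖F‖₂ = 7.969.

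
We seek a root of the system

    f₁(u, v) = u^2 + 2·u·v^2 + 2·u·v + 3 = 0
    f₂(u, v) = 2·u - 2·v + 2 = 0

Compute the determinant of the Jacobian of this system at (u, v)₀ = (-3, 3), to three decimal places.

J = [[2·u + 2·v^2 + 2·v, 4·u·v + 2·u], [2, -2]].
At the point, J = [[18.000, -42.000], [2.000, -2.000]].
det J = 48.000.

48.000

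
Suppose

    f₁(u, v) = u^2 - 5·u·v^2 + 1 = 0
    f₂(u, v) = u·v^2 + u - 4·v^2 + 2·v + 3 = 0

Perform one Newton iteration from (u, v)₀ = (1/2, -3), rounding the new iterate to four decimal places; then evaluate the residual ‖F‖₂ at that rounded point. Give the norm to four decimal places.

At (1/2, -3): F = (-21.2500, -34.0000).
Jacobian J = [[2·u - 5·v^2, -10·u·v], [v^2 + 1, 2·u·v - 8·v + 2]].
At the point, J = [[-44.0000, 15.0000], [10.0000, 23.0000]] (det J = -1162.0000).
Solving J·Δ = −F gives Δ = (0.0183, 1.4703).
Then the next iterate is (u, v)₁ = (0.5183, -1.5297).
Re-evaluating at (0.5183, -1.5297): F = (-4.795429, -7.688216), so ‖F‖₂ = 9.0612.

9.0612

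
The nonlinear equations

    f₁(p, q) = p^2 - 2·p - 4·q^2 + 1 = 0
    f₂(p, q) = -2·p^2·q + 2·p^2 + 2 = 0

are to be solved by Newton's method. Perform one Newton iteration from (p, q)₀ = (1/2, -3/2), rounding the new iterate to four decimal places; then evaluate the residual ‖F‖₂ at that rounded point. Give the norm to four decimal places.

2.5282

At (1/2, -3/2): F = (-8.7500, 3.2500).
Jacobian J = [[2·p - 2, -8·q], [-4·p·q + 4·p, -2·p^2]].
At the point, J = [[-1.0000, 12.0000], [5.0000, -0.5000]] (det J = -59.5000).
Solving J·Δ = −F gives Δ = (-0.5819, 0.6807).
Then the next iterate is (p, q)₁ = (-0.0819, -0.8193).
Re-evaluating at (-0.0819, -0.8193): F = (-1.514502, 2.024406), so ‖F‖₂ = 2.5282.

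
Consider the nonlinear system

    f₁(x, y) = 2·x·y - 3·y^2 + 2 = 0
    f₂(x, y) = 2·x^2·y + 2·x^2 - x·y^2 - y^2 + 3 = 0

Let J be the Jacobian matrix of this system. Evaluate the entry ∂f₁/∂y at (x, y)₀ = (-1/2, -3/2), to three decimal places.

8.000

∂f₁/∂y = 2·x - 6·y.
At (-1/2, -3/2) this is 8.000.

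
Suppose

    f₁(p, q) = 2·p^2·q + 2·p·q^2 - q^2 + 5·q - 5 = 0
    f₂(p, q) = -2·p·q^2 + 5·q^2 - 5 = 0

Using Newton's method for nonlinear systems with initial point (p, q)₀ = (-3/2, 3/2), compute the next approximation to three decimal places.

(-1.177, 1.019)

At (-3/2, 3/2): F = (0.250, 13.000).
Jacobian J = [[4·p·q + 2·q^2, 2·p^2 + 4·p·q - 2·q + 5], [-2·q^2, -4·p·q + 10·q]].
At the point, J = [[-4.500, -2.500], [-4.500, 24.000]] (det J = -119.250).
Solving J·Δ = −F gives Δ = (0.323, -0.481).
Then the next iterate is (p, q)₁ = (-1.177, 1.019).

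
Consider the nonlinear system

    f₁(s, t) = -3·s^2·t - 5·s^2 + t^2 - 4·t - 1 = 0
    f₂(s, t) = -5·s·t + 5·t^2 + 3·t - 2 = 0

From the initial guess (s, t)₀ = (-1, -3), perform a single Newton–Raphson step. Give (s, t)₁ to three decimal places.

At (-1, -3): F = (24.000, 19.000).
Jacobian J = [[-6·s·t - 10·s, -3·s^2 + 2·t - 4], [-5·t, -5·s + 10·t + 3]].
At the point, J = [[-8.000, -13.000], [15.000, -22.000]] (det J = 371.000).
Solving J·Δ = −F gives Δ = (0.757, 1.380).
Then the next iterate is (s, t)₁ = (-0.243, -1.620).

(-0.243, -1.620)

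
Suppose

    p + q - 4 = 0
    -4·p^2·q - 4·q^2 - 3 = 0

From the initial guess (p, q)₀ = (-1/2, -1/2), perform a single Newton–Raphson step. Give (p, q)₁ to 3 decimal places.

At (-1/2, -1/2): F = (-5.000, -3.500).
Jacobian J = [[1, 1], [-8·p·q, -4·p^2 - 8·q]].
At the point, J = [[1.000, 1.000], [-2.000, 3.000]] (det J = 5.000).
Solving J·Δ = −F gives Δ = (2.300, 2.700).
Then the next iterate is (p, q)₁ = (1.800, 2.200).

(1.800, 2.200)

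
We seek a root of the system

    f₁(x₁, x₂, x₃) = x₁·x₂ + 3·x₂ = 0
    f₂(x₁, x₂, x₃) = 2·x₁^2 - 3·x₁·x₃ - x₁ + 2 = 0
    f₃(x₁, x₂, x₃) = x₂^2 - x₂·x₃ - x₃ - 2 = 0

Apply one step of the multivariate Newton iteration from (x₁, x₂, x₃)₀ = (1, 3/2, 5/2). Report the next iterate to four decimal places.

At (1, 3/2, 5/2): F = (6.0000, -4.5000, -6.0000).
Jacobian J = [[x₂, x₁ + 3, 0], [4·x₁ - 3·x₃ - 1, 0, -3·x₁], [0, 2·x₂ - x₃, -x₂ - 1]].
At the point, J = [[1.5000, 4.0000, 0.0000], [-4.5000, 0.0000, -3.0000], [0.0000, 0.5000, -2.5000]] (det J = -42.7500).
Solving J·Δ = −F gives Δ = (0.8421, -1.8158, -2.7632).
Then the next iterate is (x₁, x₂, x₃)₁ = (1.8421, -0.3158, -0.2632).

(1.8421, -0.3158, -0.2632)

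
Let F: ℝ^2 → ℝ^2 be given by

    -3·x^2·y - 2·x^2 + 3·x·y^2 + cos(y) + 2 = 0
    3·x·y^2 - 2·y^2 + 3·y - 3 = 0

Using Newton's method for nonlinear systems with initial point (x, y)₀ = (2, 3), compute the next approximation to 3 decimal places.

(1.361, 2.083)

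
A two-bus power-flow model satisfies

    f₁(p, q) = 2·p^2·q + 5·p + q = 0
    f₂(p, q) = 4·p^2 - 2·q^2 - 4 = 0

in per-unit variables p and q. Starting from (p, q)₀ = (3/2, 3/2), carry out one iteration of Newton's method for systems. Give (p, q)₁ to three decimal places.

(0.852, 0.287)

At (3/2, 3/2): F = (15.750, 0.500).
Jacobian J = [[4·p·q + 5, 2·p^2 + 1], [8·p, -4·q]].
At the point, J = [[14.000, 5.500], [12.000, -6.000]] (det J = -150.000).
Solving J·Δ = −F gives Δ = (-0.648, -1.213).
Then the next iterate is (p, q)₁ = (0.852, 0.287).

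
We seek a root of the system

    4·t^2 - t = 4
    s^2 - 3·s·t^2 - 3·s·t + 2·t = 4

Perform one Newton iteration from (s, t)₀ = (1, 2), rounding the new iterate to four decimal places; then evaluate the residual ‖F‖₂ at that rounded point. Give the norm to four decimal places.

5.8526

At (1, 2): F = (10.0000, -17.0000).
Jacobian J = [[0, 8·t - 1], [2·s - 3·t^2 - 3·t, -6·s·t - 3·s + 2]].
At the point, J = [[0.0000, 15.0000], [-16.0000, -13.0000]] (det J = 240.0000).
Solving J·Δ = −F gives Δ = (-0.5208, -0.6667).
Then the next iterate is (s, t)₁ = (0.4792, 1.3333).
Re-evaluating at (0.4792, 1.3333): F = (1.777456, -5.576125), so ‖F‖₂ = 5.8526.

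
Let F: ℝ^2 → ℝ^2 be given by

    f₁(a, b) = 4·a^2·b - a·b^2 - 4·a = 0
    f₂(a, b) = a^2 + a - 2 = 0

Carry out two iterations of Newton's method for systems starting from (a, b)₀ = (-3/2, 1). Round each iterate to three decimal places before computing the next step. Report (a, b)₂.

At (-3/2, 1): F = (16.500, -1.250).
Jacobian J = [[8·a·b - b^2 - 4, 4·a^2 - 2·a·b], [2·a + 1, 0]].
At the point, J = [[-17.000, 12.000], [-2.000, 0.000]] (det J = 24.000).
Solving J·Δ = −F gives Δ = (-0.625, -2.260).
Then the next iterate is (a, b)₁ = (-2.125, -1.260).
Round to (-2.125, -1.260) and repeat: F = (-10.88510, 0.39062), J = [[15.83240, 12.70750], [-3.250, 0.000]].
Δ = (0.120, 0.707), so (a, b)₂ = (-2.005, -0.553).

(-2.005, -0.553)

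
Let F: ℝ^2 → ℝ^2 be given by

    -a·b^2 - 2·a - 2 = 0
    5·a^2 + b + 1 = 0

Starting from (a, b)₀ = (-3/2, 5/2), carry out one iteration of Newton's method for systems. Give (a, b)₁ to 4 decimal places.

(-0.5384, 2.1745)

At (-3/2, 5/2): F = (10.3750, 14.7500).
Jacobian J = [[-b^2 - 2, -2·a·b], [10·a, 1]].
At the point, J = [[-8.2500, 7.5000], [-15.0000, 1.0000]] (det J = 104.2500).
Solving J·Δ = −F gives Δ = (0.9616, -0.3255).
Then the next iterate is (a, b)₁ = (-0.5384, 2.1745).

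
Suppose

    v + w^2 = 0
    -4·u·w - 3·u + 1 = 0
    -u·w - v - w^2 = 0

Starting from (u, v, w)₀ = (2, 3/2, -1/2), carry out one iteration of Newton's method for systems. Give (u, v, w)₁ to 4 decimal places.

At (2, 3/2, -1/2): F = (1.7500, -1.0000, -0.7500).
Jacobian J = [[0, 1, 2·w], [-4·w - 3, 0, -4·u], [-w, -1, -u - 2·w]].
At the point, J = [[0.0000, 1.0000, -1.0000], [-1.0000, 0.0000, -8.0000], [0.5000, -1.0000, -1.0000]] (det J = -6.0000).
Solving J·Δ = −F gives Δ = (-1.6667, -1.6667, 0.0833).
Then the next iterate is (u, v, w)₁ = (0.3333, -0.1667, -0.4167).

(0.3333, -0.1667, -0.4167)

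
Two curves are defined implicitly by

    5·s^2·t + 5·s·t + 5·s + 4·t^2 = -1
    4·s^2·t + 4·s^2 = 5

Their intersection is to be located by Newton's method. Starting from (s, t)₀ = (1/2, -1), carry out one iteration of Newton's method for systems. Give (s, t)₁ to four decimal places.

At (1/2, -1): F = (3.7500, -5.0000).
Jacobian J = [[10·s·t + 5·t + 5, 5·s^2 + 5·s + 8·t], [8·s·t + 8·s, 4·s^2]].
At the point, J = [[-5.0000, -4.2500], [0.0000, 1.0000]] (det J = -5.0000).
Solving J·Δ = −F gives Δ = (-3.5000, 5.0000).
Then the next iterate is (s, t)₁ = (-3.0000, 4.0000).

(-3.0000, 4.0000)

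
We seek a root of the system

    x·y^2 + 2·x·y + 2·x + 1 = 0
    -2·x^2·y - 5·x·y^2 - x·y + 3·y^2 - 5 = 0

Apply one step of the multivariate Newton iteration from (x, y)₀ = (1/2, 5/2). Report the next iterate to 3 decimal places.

At (1/2, 5/2): F = (7.625, -4.375).
Jacobian J = [[y^2 + 2·y + 2, 2·x·y + 2·x], [-4·x·y - 5·y^2 - y, -2·x^2 - 10·x·y - x + 6·y]].
At the point, J = [[13.250, 3.500], [-38.750, 1.500]] (det J = 155.500).
Solving J·Δ = −F gives Δ = (-0.172, -1.527).
Then the next iterate is (x, y)₁ = (0.328, 0.973).

(0.328, 0.973)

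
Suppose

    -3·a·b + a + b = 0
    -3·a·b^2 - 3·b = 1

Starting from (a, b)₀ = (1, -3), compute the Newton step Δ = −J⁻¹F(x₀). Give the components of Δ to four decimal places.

(-0.6979, 0.0104)

At (1, -3): F = (7.0000, -19.0000).
Jacobian J = [[-3·b + 1, -3·a + 1], [-3·b^2, -6·a·b - 3]].
At the point, J = [[10.0000, -2.0000], [-27.0000, 15.0000]] (det J = 96.0000).
Solving J·Δ = −F gives Δ = (-0.6979, 0.0104).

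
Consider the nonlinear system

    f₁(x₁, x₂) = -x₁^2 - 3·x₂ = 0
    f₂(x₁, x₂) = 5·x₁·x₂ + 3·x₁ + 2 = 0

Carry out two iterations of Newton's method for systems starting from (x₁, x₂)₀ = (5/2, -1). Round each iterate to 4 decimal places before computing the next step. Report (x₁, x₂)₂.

(1.6071, -0.8515)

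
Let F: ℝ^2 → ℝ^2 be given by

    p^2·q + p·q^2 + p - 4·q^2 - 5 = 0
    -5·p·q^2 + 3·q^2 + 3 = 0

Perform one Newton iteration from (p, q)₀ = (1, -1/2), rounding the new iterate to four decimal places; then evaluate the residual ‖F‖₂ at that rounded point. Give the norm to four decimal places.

13.5063

At (1, -1/2): F = (-5.2500, 2.5000).
Jacobian J = [[2·p·q + q^2 + 1, p^2 + 2·p·q - 8·q], [-5·q^2, -10·p·q + 6·q]].
At the point, J = [[0.2500, 4.0000], [-1.2500, 2.0000]] (det J = 5.5000).
Solving J·Δ = −F gives Δ = (3.7273, 1.0795).
Then the next iterate is (p, q)₁ = (4.7273, 0.5795).
Re-evaluating at (4.7273, 0.5795): F = (12.921840, -3.930155), so ‖F‖₂ = 13.5063.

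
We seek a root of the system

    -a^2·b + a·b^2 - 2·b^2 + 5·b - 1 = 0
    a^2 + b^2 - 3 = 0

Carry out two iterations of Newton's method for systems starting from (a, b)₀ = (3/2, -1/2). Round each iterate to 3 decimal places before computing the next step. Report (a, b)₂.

(1.712, 0.630)

At (3/2, -1/2): F = (-2.500, -0.500).
Jacobian J = [[-2·a·b + b^2, -a^2 + 2·a·b - 4·b + 5], [2·a, 2·b]].
At the point, J = [[1.750, 3.250], [3.000, -1.000]] (det J = -11.500).
Solving J·Δ = −F gives Δ = (0.359, 0.576).
Then the next iterate is (a, b)₁ = (1.859, 0.076).
Round to (1.859, 0.076) and repeat: F = (-0.88346, 0.46166), J = [[-0.27679, 1.52269], [3.718, 0.152]].
Δ = (-0.147, 0.554), so (a, b)₂ = (1.712, 0.630).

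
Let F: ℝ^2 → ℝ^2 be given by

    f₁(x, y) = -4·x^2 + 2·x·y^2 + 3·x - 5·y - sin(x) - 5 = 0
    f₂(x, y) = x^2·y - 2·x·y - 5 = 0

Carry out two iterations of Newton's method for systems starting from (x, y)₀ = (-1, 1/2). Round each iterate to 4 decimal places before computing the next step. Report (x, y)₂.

(2.6214, 2.9243)

At (-1, 1/2): F = (-14.158529, -3.5000).
Jacobian J = [[-8·x + 2·y^2 - cos(x) + 3, 4·x·y - 5], [2·x·y - 2·y, x^2 - 2·x]].
At the point, J = [[10.959698, -7.0000], [-2.0000, 3.0000]] (det J = 18.879093).
Solving J·Δ = −F gives Δ = (3.5476, 3.5317).
Then the next iterate is (x, y)₁ = (2.5476, 4.0317).
Round to (2.5476, 4.0317) and repeat: F = (38.784026, 0.624487), J = [[15.957122, 36.084636], [12.478918, 1.395066]].
Δ = (0.0738, -1.1074), so (x, y)₂ = (2.6214, 2.9243).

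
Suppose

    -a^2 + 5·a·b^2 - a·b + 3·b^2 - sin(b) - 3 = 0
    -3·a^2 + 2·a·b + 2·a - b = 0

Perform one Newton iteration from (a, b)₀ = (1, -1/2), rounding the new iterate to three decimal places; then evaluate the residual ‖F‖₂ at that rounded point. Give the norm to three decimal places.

At (1, -1/2): F = (-1.02057, -1.500).
Jacobian J = [[-2·a + 5·b^2 - b, 10·a·b - a + 6·b - cos(b)], [-6·a + 2·b + 2, 2·a - 1]].
At the point, J = [[-0.250, -9.87758], [-5.000, 1.000]] (det J = -49.63791).
Solving J·Δ = −F gives Δ = (-0.319, -0.095).
Then the next iterate is (a, b)₁ = (0.681, -0.595).
Re-evaluating at (0.681, -0.595): F = (-0.23053, -0.24467), so ‖F‖₂ = 0.336.

0.336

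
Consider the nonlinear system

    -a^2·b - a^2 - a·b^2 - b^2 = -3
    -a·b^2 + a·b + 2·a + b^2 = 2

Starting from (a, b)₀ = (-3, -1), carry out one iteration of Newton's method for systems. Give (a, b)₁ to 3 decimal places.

At (-3, -1): F = (5.000, -1.000).
Jacobian J = [[-2·a·b - 2·a - b^2, -a^2 - 2·a·b - 2·b], [-b^2 + b + 2, -2·a·b + a + 2·b]].
At the point, J = [[-1.000, -13.000], [0.000, -11.000]] (det J = 11.000).
Solving J·Δ = −F gives Δ = (6.182, -0.091).
Then the next iterate is (a, b)₁ = (3.182, -1.091).

(3.182, -1.091)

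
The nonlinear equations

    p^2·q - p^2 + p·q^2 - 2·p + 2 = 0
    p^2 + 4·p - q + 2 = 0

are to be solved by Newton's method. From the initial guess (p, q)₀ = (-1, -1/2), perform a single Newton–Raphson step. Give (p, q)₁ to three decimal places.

(-1.238, -1.476)

At (-1, -1/2): F = (2.250, -0.500).
Jacobian J = [[2·p·q - 2·p + q^2 - 2, p^2 + 2·p·q], [2·p + 4, -1]].
At the point, J = [[1.250, 2.000], [2.000, -1.000]] (det J = -5.250).
Solving J·Δ = −F gives Δ = (-0.238, -0.976).
Then the next iterate is (p, q)₁ = (-1.238, -1.476).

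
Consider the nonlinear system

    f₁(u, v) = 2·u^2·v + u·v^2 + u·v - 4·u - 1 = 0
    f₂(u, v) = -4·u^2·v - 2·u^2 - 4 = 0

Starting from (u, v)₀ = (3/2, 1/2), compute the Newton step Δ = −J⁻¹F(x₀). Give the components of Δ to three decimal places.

(-1.411, 0.436)

At (3/2, 1/2): F = (-3.625, -13.000).
Jacobian J = [[4·u·v + v^2 + v - 4, 2·u^2 + 2·u·v + u], [-8·u·v - 4·u, -4·u^2]].
At the point, J = [[-0.250, 7.500], [-12.000, -9.000]] (det J = 92.250).
Solving J·Δ = −F gives Δ = (-1.411, 0.436).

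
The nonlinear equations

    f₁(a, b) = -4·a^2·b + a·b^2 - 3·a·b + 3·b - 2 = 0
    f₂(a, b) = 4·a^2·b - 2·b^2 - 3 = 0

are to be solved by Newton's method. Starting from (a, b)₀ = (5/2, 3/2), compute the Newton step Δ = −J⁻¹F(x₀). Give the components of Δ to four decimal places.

(2.3677, -5.3175)

At (5/2, 3/2): F = (-40.6250, 30.0000).
Jacobian J = [[-8·a·b + b^2 - 3·b, -4·a^2 + 2·a·b - 3·a + 3], [8·a·b, 4·a^2 - 4·b]].
At the point, J = [[-32.2500, -22.0000], [30.0000, 19.0000]] (det J = 47.2500).
Solving J·Δ = −F gives Δ = (2.3677, -5.3175).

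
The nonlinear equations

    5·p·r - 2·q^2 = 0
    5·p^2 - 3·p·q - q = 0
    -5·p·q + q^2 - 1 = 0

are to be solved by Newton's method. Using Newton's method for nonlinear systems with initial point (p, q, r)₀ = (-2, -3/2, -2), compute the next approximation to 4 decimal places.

(-0.9298, -0.6824, -1.0296)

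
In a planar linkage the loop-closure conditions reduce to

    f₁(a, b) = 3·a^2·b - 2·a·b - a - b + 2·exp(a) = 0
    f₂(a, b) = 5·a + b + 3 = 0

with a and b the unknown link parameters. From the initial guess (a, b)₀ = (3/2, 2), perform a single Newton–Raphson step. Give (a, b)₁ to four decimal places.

At (3/2, 2): F = (12.963378, 12.5000).
Jacobian J = [[6·a·b - 2·b + 2·exp(a) - 1, 3·a^2 - 2·a - 1], [5, 1]].
At the point, J = [[21.963378, 2.7500], [5.0000, 1.0000]] (det J = 8.213378).
Solving J·Δ = −F gives Δ = (2.6069, -25.5346).
Then the next iterate is (a, b)₁ = (4.1069, -23.5346).

(4.1069, -23.5346)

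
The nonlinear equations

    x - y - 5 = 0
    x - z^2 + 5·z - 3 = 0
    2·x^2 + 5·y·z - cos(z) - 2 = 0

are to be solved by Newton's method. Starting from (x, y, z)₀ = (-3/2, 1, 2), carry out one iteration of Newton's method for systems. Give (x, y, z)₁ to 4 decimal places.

(-38.6591, -43.6591, 37.6591)

At (-3/2, 1, 2): F = (-7.5000, 1.5000, 12.916147).
Jacobian J = [[1, -1, 0], [1, 0, -2·z + 5], [4·x, 5·z, 5·y + sin(z)]].
At the point, J = [[1.0000, -1.0000, 0.0000], [1.0000, 0.0000, 1.0000], [-6.0000, 10.0000, 5.909297]] (det J = 1.909297).
Solving J·Δ = −F gives Δ = (-37.1591, -44.6591, 35.6591).
Then the next iterate is (x, y, z)₁ = (-38.6591, -43.6591, 37.6591).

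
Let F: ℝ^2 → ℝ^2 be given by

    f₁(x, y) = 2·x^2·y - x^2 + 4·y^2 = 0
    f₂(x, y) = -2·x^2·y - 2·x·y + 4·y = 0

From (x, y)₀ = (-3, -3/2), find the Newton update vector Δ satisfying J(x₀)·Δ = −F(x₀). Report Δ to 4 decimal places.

(1.4118, -1.1471)

At (-3, -3/2): F = (-27.0000, 12.0000).
Jacobian J = [[4·x·y - 2·x, 2·x^2 + 8·y], [-4·x·y - 2·y, -2·x^2 - 2·x + 4]].
At the point, J = [[24.0000, 6.0000], [-15.0000, -8.0000]] (det J = -102.0000).
Solving J·Δ = −F gives Δ = (1.4118, -1.1471).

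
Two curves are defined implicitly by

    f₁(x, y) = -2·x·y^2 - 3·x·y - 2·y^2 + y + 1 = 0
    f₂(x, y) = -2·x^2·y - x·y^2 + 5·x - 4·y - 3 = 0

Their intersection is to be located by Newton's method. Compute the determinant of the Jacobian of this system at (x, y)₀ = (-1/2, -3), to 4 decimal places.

152.5000

J = [[-2·y^2 - 3·y, -4·x·y - 3·x - 4·y + 1], [-4·x·y - y^2 + 5, -2·x^2 - 2·x·y - 4]].
At the point, J = [[-9.0000, 8.5000], [-10.0000, -7.5000]].
det J = 152.5000.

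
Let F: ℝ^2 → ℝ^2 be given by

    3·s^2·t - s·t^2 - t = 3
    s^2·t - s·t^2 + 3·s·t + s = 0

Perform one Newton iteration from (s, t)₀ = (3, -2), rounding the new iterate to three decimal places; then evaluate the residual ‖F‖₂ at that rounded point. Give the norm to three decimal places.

At (3, -2): F = (-67.000, -45.000).
Jacobian J = [[6·s·t - t^2, 3·s^2 - 2·s·t - 1], [2·s·t - t^2 + 3·t + 1, s^2 - 2·s·t + 3·s]].
At the point, J = [[-40.000, 38.000], [-21.000, 30.000]] (det J = -402.000).
Solving J·Δ = −F gives Δ = (-0.746, 0.978).
Then the next iterate is (s, t)₁ = (2.254, -1.022).
Re-evaluating at (2.254, -1.022): F = (-19.90913, -12.20332), so ‖F‖₂ = 23.352.

23.352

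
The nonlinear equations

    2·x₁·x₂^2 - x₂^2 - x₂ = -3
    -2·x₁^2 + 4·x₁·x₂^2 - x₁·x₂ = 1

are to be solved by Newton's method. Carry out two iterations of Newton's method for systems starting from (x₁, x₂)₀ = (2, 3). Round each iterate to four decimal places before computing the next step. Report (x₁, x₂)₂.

(0.7244, 1.6452)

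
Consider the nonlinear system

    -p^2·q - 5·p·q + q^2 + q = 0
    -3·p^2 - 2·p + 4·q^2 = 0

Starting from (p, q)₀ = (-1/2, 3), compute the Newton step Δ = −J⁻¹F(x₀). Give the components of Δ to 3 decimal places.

At (-1/2, 3): F = (18.750, 36.250).
Jacobian J = [[-2·p·q - 5·q, -p^2 - 5·p + 2·q + 1], [-6·p - 2, 8·q]].
At the point, J = [[-12.000, 9.250], [1.000, 24.000]] (det J = -297.250).
Solving J·Δ = −F gives Δ = (0.386, -1.526).

(0.386, -1.526)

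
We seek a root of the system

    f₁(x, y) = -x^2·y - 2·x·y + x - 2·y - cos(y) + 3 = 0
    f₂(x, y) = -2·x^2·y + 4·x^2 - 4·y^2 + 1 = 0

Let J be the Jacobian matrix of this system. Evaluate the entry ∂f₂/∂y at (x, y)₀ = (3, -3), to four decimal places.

6.0000

∂f₂/∂y = -2·x^2 - 8·y.
At (3, -3) this is 6.0000.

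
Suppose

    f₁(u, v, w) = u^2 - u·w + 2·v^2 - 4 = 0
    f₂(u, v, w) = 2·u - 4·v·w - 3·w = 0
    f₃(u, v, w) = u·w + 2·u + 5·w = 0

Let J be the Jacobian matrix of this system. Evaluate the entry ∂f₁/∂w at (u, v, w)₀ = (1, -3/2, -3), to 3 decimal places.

-1.000

∂f₁/∂w = -u.
At (1, -3/2, -3) this is -1.000.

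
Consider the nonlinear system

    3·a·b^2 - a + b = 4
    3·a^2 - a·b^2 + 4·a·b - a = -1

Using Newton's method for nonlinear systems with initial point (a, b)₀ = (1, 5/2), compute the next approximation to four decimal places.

(0.2124, 2.3582)

At (1, 5/2): F = (16.2500, 6.7500).
Jacobian J = [[3·b^2 - 1, 6·a·b + 1], [6·a - b^2 + 4·b - 1, -2·a·b + 4·a]].
At the point, J = [[17.7500, 16.0000], [8.7500, -1.0000]] (det J = -157.7500).
Solving J·Δ = −F gives Δ = (-0.7876, -0.1418).
Then the next iterate is (a, b)₁ = (0.2124, 2.3582).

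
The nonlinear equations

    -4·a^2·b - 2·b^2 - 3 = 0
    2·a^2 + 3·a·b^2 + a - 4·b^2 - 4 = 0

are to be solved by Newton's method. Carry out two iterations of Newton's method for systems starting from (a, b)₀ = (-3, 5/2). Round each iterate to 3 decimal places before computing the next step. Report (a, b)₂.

(-1.302, 0.835)

At (-3, 5/2): F = (-105.500, -70.250).
Jacobian J = [[-8·a·b, -4·a^2 - 4·b], [4·a + 3·b^2 + 1, 6·a·b - 8·b]].
At the point, J = [[60.000, -46.000], [7.750, -65.000]] (det J = -3543.500).
Solving J·Δ = −F gives Δ = (1.023, -0.959).
Then the next iterate is (a, b)₁ = (-1.977, 1.541).
Round to (-1.977, 1.541) and repeat: F = (-31.84153, -21.74290), J = [[24.37246, -21.79812], [0.21604, -30.60734]].
Δ = (0.675, -0.706), so (a, b)₂ = (-1.302, 0.835).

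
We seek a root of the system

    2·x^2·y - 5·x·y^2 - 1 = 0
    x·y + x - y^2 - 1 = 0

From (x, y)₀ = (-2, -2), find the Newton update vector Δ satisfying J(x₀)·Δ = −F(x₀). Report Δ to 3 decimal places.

(-1.250, 0.875)

At (-2, -2): F = (23.000, -3.000).
Jacobian J = [[4·x·y - 5·y^2, 2·x^2 - 10·x·y], [y + 1, x - 2·y]].
At the point, J = [[-4.000, -32.000], [-1.000, 2.000]] (det J = -40.000).
Solving J·Δ = −F gives Δ = (-1.250, 0.875).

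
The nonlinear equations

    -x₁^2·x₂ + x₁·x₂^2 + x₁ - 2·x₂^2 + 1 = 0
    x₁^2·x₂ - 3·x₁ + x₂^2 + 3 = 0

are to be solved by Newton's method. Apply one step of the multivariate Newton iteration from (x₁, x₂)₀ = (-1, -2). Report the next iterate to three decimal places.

(-5.143, -0.714)

At (-1, -2): F = (-10.000, 8.000).
Jacobian J = [[-2·x₁·x₂ + x₂^2 + 1, -x₁^2 + 2·x₁·x₂ - 4·x₂], [2·x₁·x₂ - 3, x₁^2 + 2·x₂]].
At the point, J = [[1.000, 11.000], [1.000, -3.000]] (det J = -14.000).
Solving J·Δ = −F gives Δ = (-4.143, 1.286).
Then the next iterate is (x₁, x₂)₁ = (-5.143, -0.714).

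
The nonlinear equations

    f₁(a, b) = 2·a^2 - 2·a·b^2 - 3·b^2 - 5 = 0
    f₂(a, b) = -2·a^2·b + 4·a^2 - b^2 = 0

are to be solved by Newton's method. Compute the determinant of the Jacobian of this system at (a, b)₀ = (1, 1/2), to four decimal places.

19.5000

J = [[4·a - 2·b^2, -4·a·b - 6·b], [-4·a·b + 8·a, -2·a^2 - 2·b]].
At the point, J = [[3.5000, -5.0000], [6.0000, -3.0000]].
det J = 19.5000.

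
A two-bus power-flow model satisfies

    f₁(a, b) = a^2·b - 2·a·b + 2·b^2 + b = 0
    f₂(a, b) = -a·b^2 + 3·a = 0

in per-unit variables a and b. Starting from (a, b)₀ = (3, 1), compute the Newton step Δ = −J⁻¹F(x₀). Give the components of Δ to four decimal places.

At (3, 1): F = (6.0000, 6.0000).
Jacobian J = [[2·a·b - 2·b, a^2 - 2·a + 4·b + 1], [-b^2 + 3, -2·a·b]].
At the point, J = [[4.0000, 8.0000], [2.0000, -6.0000]] (det J = -40.0000).
Solving J·Δ = −F gives Δ = (-2.1000, 0.3000).

(-2.1000, 0.3000)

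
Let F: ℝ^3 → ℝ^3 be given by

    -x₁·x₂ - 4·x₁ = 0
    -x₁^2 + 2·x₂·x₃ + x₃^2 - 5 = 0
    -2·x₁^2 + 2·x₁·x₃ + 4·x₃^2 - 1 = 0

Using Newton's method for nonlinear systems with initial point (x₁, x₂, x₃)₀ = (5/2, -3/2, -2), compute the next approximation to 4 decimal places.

(0.7902, -2.2902, -0.5057)

At (5/2, -3/2, -2): F = (-6.2500, -1.2500, -7.5000).
Jacobian J = [[-x₂ - 4, -x₁, 0], [-2·x₁, 2·x₃, 2·x₂ + 2·x₃], [-4·x₁ + 2·x₃, 0, 2·x₁ + 8·x₃]].
At the point, J = [[-2.5000, -2.5000, 0.0000], [-5.0000, -4.0000, -7.0000], [-14.0000, 0.0000, -11.0000]] (det J = -217.5000).
Solving J·Δ = −F gives Δ = (-1.7098, -0.7902, 1.4943).
Then the next iterate is (x₁, x₂, x₃)₁ = (0.7902, -2.2902, -0.5057).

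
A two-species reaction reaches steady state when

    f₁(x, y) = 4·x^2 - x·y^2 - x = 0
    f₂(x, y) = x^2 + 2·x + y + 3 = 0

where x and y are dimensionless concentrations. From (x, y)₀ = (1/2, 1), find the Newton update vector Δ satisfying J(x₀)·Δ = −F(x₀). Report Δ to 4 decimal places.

(-1.0500, -2.1000)

At (1/2, 1): F = (0.0000, 5.2500).
Jacobian J = [[8·x - y^2 - 1, -2·x·y], [2·x + 2, 1]].
At the point, J = [[2.0000, -1.0000], [3.0000, 1.0000]] (det J = 5.0000).
Solving J·Δ = −F gives Δ = (-1.0500, -2.1000).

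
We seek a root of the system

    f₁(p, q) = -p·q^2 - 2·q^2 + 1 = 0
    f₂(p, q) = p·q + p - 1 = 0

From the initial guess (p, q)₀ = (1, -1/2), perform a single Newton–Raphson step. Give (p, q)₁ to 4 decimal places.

(2.0000, -0.5000)

At (1, -1/2): F = (0.2500, -0.5000).
Jacobian J = [[-q^2, -2·p·q - 4·q], [q + 1, p]].
At the point, J = [[-0.2500, 3.0000], [0.5000, 1.0000]] (det J = -1.7500).
Solving J·Δ = −F gives Δ = (1.0000, 0.0000).
Then the next iterate is (p, q)₁ = (2.0000, -0.5000).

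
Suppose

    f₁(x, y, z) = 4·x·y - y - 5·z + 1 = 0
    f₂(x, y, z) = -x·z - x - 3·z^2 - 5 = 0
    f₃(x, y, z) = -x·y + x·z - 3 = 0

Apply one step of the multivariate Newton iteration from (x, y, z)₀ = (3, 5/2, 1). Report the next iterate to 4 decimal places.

(7.2105, -4.5965, -1.4912)

At (3, 5/2, 1): F = (23.5000, -14.0000, -7.5000).
Jacobian J = [[4·y, 4·x - 1, -5], [-z - 1, 0, -x - 6·z], [-y + z, -x, x]].
At the point, J = [[10.0000, 11.0000, -5.0000], [-2.0000, 0.0000, -9.0000], [-1.5000, -3.0000, 3.0000]] (det J = -85.5000).
Solving J·Δ = −F gives Δ = (4.2105, -7.0965, -2.4912).
Then the next iterate is (x, y, z)₁ = (7.2105, -4.5965, -1.4912).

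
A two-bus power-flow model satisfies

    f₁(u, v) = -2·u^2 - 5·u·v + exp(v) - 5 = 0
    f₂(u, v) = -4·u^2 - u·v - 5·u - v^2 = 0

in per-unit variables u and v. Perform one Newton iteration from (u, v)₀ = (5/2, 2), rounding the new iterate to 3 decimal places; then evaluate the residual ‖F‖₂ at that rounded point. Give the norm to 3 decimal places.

At (5/2, 2): F = (-35.11094, -46.500).
Jacobian J = [[-4·u - 5·v, -5·u + exp(v)], [-8·u - v - 5, -u - 2·v]].
At the point, J = [[-20.000, -5.11094], [-27.000, -6.500]] (det J = -7.99549).
Solving J·Δ = −F gives Δ = (-1.180, -2.251).
Then the next iterate is (u, v)₁ = (1.320, -0.251).
Re-evaluating at (1.320, -0.251): F = (-6.05018, -13.30128), so ‖F‖₂ = 14.613.

14.613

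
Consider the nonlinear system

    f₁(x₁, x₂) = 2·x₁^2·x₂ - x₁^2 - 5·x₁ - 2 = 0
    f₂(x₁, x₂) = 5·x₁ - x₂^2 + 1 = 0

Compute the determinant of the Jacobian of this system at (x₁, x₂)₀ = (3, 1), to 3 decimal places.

J = [[4·x₁·x₂ - 2·x₁ - 5, 2·x₁^2], [5, -2·x₂]].
At the point, J = [[1.000, 18.000], [5.000, -2.000]].
det J = -92.000.

-92.000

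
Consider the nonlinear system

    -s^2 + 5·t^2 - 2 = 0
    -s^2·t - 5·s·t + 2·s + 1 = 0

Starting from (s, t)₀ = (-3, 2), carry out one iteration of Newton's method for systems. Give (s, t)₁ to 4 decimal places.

At (-3, 2): F = (9.0000, 7.0000).
Jacobian J = [[-2·s, 10·t], [-2·s·t - 5·t + 2, -s^2 - 5·s]].
At the point, J = [[6.0000, 20.0000], [4.0000, 6.0000]] (det J = -44.0000).
Solving J·Δ = −F gives Δ = (-1.9545, 0.1364).
Then the next iterate is (s, t)₁ = (-4.9545, 2.1364).

(-4.9545, 2.1364)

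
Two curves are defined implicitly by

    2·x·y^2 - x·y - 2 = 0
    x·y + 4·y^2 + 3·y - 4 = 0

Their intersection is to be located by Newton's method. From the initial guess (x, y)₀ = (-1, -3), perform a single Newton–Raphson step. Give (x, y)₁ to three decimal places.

At (-1, -3): F = (-23.000, 26.000).
Jacobian J = [[2·y^2 - y, 4·x·y - x], [y, x + 8·y + 3]].
At the point, J = [[21.000, 13.000], [-3.000, -22.000]] (det J = -423.000).
Solving J·Δ = −F gives Δ = (0.397, 1.128).
Then the next iterate is (x, y)₁ = (-0.603, -1.872).

(-0.603, -1.872)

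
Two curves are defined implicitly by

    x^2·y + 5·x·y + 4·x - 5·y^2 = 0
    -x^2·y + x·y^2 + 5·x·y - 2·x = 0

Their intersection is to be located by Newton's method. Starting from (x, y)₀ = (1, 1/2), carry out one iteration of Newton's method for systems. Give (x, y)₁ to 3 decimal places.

At (1, 1/2): F = (5.750, 0.250).
Jacobian J = [[2·x·y + 5·y + 4, x^2 + 5·x - 10·y], [-2·x·y + y^2 + 5·y - 2, -x^2 + 2·x·y + 5·x]].
At the point, J = [[7.500, 1.000], [-0.250, 5.000]] (det J = 37.750).
Solving J·Δ = −F gives Δ = (-0.755, -0.088).
Then the next iterate is (x, y)₁ = (0.245, 0.412).

(0.245, 0.412)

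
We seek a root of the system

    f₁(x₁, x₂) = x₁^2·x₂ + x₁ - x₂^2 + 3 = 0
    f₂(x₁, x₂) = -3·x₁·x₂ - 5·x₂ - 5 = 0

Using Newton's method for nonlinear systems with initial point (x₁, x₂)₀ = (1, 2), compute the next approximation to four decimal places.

(-0.3621, 0.3966)

At (1, 2): F = (2.0000, -21.0000).
Jacobian J = [[2·x₁·x₂ + 1, x₁^2 - 2·x₂], [-3·x₂, -3·x₁ - 5]].
At the point, J = [[5.0000, -3.0000], [-6.0000, -8.0000]] (det J = -58.0000).
Solving J·Δ = −F gives Δ = (-1.3621, -1.6034).
Then the next iterate is (x₁, x₂)₁ = (-0.3621, 0.3966).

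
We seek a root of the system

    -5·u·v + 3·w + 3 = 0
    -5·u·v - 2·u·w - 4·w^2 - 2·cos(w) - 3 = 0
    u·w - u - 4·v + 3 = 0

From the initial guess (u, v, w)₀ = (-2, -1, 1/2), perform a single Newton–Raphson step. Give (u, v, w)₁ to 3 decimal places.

At (-2, -1, 1/2): F = (-5.500, -13.75517, 8.000).
Jacobian J = [[-5·v, -5·u, 3], [-5·v - 2·w, -5·u, -2·u - 8·w + 2·sin(w)], [w - 1, -4, u]].
At the point, J = [[5.000, 10.000, 3.000], [4.000, 10.000, 0.95885], [-0.500, -4.000, -2.000]] (det J = -38.61723).
Solving J·Δ = −F gives Δ = (-4.776, 3.449, -1.705).
Then the next iterate is (u, v, w)₁ = (-6.776, 2.449, -1.205).

(-6.776, 2.449, -1.205)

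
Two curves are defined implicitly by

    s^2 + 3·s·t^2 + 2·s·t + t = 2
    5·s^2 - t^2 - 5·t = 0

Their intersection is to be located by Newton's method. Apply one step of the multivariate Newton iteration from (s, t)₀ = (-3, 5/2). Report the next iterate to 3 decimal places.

(-1.849, 1.673)

At (-3, 5/2): F = (-61.750, 26.250).
Jacobian J = [[2·s + 3·t^2 + 2·t, 6·s·t + 2·s + 1], [10·s, -2·t - 5]].
At the point, J = [[17.750, -50.000], [-30.000, -10.000]] (det J = -1677.500).
Solving J·Δ = −F gives Δ = (1.151, -0.827).
Then the next iterate is (s, t)₁ = (-1.849, 1.673).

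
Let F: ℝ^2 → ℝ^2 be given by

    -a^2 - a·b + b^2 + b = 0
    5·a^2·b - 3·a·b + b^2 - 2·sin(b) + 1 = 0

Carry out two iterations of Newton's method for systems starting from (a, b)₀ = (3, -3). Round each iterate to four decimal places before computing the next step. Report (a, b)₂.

(1.6590, -1.4347)

At (3, -3): F = (6.0000, -97.717760).
Jacobian J = [[-2·a - b, -a + 2·b + 1], [10·a·b - 3·b, 5·a^2 - 3·a + 2·b - 2·cos(b)]].
At the point, J = [[-3.0000, -8.0000], [-81.0000, 31.979985]] (det J = -743.939955).
Solving J·Δ = −F gives Δ = (-0.7929, 1.0473).
Then the next iterate is (a, b)₁ = (2.2071, -1.9527).
Round to (2.2071, -1.9527) and repeat: F = (1.298851, -27.962480), J = [[-2.4615, -5.1125], [-37.239942, 14.575127]].
Δ = (-0.5481, 0.5180), so (a, b)₂ = (1.6590, -1.4347).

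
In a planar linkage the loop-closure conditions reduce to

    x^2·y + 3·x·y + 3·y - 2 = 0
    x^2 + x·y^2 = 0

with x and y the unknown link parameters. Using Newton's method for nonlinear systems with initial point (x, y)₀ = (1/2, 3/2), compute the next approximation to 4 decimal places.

At (1/2, 3/2): F = (5.1250, 1.3750).
Jacobian J = [[2·x·y + 3·y, x^2 + 3·x + 3], [2·x + y^2, 2·x·y]].
At the point, J = [[6.0000, 4.7500], [3.2500, 1.5000]] (det J = -6.4375).
Solving J·Δ = −F gives Δ = (0.1796, -1.3058).
Then the next iterate is (x, y)₁ = (0.6796, 0.1942).

(0.6796, 0.1942)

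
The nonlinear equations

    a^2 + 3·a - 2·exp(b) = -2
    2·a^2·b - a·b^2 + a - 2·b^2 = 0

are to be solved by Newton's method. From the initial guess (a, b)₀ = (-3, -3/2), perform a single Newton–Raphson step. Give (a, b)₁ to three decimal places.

(-2.709, 0.025)

At (-3, -3/2): F = (1.55374, -27.750).
Jacobian J = [[2·a + 3, -2·exp(b)], [4·a·b - b^2 + 1, 2·a^2 - 2·a·b - 4·b]].
At the point, J = [[-3.000, -0.44626], [16.750, 15.000]] (det J = -37.52514).
Solving J·Δ = −F gives Δ = (0.291, 1.525).
Then the next iterate is (a, b)₁ = (-2.709, 0.025).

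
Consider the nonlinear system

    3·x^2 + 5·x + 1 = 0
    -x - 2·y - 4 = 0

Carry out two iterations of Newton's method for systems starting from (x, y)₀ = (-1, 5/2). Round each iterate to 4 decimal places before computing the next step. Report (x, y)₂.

At (-1, 5/2): F = (-1.0000, -8.0000).
Jacobian J = [[6·x + 5, 0], [-1, -2]].
At the point, J = [[-1.0000, 0.0000], [-1.0000, -2.0000]] (det J = 2.0000).
Solving J·Δ = −F gives Δ = (-1.0000, -3.5000).
Then the next iterate is (x, y)₁ = (-2.0000, -1.0000).
Round to (-2.0000, -1.0000) and repeat: F = (3.0000, 0.0000), J = [[-7.0000, 0.0000], [-1.0000, -2.0000]].
Δ = (0.4286, -0.2143), so (x, y)₂ = (-1.5714, -1.2143).

(-1.5714, -1.2143)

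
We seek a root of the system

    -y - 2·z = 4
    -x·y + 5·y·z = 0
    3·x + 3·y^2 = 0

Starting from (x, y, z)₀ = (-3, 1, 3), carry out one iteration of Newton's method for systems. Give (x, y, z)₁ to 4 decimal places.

At (-3, 1, 3): F = (-11.0000, 18.0000, -6.0000).
Jacobian J = [[0, -1, -2], [-y, -x + 5·z, 5·y], [3, 6·y, 0]].
At the point, J = [[0.0000, -1.0000, -2.0000], [-1.0000, 18.0000, 5.0000], [3.0000, 6.0000, 0.0000]] (det J = 105.0000).
Solving J·Δ = −F gives Δ = (0.6857, 0.6571, -5.8286).
Then the next iterate is (x, y, z)₁ = (-2.3143, 1.6571, -2.8286).

(-2.3143, 1.6571, -2.8286)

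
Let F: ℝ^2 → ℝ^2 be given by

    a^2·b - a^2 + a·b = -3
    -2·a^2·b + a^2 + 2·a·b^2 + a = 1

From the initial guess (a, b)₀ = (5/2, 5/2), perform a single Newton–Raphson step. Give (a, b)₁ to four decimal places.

At (5/2, 5/2): F = (18.6250, 7.7500).
Jacobian J = [[2·a·b - 2·a + b, a^2 + a], [-4·a·b + 2·a + 2·b^2 + 1, -2·a^2 + 4·a·b]].
At the point, J = [[10.0000, 8.7500], [-6.5000, 12.5000]] (det J = 181.8750).
Solving J·Δ = −F gives Δ = (-0.9072, -1.0918).
Then the next iterate is (a, b)₁ = (1.5928, 1.4082).

(1.5928, 1.4082)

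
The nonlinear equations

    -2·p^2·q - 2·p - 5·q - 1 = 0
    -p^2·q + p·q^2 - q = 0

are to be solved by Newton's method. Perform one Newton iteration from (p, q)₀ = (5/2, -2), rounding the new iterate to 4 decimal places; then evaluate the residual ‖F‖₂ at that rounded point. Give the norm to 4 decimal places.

11.9036

At (5/2, -2): F = (29.0000, 24.5000).
Jacobian J = [[-4·p·q - 2, -2·p^2 - 5], [-2·p·q + q^2, -p^2 + 2·p·q - 1]].
At the point, J = [[18.0000, -17.5000], [14.0000, -17.2500]] (det J = -65.5000).
Solving J·Δ = −F gives Δ = (-1.0916, 0.5344).
Then the next iterate is (p, q)₁ = (1.4084, -1.4656).
Re-evaluating at (1.4084, -1.4656): F = (9.325501, 7.397970), so ‖F‖₂ = 11.9036.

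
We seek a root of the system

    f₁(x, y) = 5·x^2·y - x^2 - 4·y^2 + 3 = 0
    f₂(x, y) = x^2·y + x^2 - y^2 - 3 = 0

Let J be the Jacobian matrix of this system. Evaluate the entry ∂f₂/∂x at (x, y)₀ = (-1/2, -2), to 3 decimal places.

1.000

∂f₂/∂x = 2·x·y + 2·x.
At (-1/2, -2) this is 1.000.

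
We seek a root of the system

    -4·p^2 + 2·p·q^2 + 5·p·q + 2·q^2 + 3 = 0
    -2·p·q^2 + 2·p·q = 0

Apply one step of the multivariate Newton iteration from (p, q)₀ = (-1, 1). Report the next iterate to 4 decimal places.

At (-1, 1): F = (-6.0000, 0.0000).
Jacobian J = [[-8·p + 2·q^2 + 5·q, 4·p·q + 5·p + 4·q], [-2·q^2 + 2·q, -4·p·q + 2·p]].
At the point, J = [[15.0000, -5.0000], [0.0000, 2.0000]] (det J = 30.0000).
Solving J·Δ = −F gives Δ = (0.4000, 0.0000).
Then the next iterate is (p, q)₁ = (-0.6000, 1.0000).

(-0.6000, 1.0000)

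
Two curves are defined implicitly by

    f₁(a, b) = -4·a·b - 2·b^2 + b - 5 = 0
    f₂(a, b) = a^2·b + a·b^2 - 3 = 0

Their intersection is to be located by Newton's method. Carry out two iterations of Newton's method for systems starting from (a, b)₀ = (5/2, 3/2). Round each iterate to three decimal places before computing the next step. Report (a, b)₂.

(2.210, -0.860)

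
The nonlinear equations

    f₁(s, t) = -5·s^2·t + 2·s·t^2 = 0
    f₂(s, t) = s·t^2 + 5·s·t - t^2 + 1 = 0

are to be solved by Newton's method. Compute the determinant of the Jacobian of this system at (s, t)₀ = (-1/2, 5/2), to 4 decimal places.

J = [[-10·s·t + 2·t^2, -5·s^2 + 4·s·t], [t^2 + 5·t, 2·s·t + 5·s - 2·t]].
At the point, J = [[25.0000, -6.2500], [18.7500, -10.0000]].
det J = -132.8125.

-132.8125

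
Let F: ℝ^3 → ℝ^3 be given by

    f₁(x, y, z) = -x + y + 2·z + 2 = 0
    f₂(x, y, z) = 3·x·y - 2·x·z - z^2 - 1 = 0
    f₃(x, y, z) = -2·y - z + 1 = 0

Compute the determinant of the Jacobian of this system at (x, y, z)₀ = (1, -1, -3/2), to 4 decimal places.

1.0000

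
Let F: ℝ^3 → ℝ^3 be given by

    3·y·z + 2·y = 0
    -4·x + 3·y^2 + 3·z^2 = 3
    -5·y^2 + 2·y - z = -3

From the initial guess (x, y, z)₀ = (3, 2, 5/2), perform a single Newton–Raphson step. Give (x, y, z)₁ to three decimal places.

(-2.731, 1.249, 0.523)

At (3, 2, 5/2): F = (19.000, 15.750, -15.500).
Jacobian J = [[0, 3·z + 2, 3·y], [-4, 6·y, 6·z], [0, -10·y + 2, -1]].
At the point, J = [[0.000, 9.500, 6.000], [-4.000, 12.000, 15.000], [0.000, -18.000, -1.000]] (det J = 394.000).
Solving J·Δ = −F gives Δ = (-5.731, -0.751, -1.977).
Then the next iterate is (x, y, z)₁ = (-2.731, 1.249, 0.523).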